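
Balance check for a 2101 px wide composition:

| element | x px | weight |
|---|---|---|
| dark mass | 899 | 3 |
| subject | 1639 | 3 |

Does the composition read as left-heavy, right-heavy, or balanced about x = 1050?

right-heavy

Weights sum to 3 + 3 = 6.
x-moment: 3·899 + 3·1639 = 7614; centroid 7614/6 ≈ 1269.00.
1269.0 lies right of the midline 1050, so the layout is right-heavy.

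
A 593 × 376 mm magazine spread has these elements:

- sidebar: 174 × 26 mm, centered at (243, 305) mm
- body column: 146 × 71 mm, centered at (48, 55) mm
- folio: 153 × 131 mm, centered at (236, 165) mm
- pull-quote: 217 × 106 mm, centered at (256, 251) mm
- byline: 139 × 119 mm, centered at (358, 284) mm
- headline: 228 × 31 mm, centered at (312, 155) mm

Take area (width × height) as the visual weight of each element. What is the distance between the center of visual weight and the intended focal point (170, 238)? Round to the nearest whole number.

Taking area as weight: sidebar 174·26 = 4524, body column 146·71 = 10366, folio 153·131 = 20043, pull-quote 217·106 = 23002, byline 139·119 = 16541, headline 228·31 = 7068. Sum 81544.
x: moment 20342454 / weight 81544 ≈ 249.47
y: moment 16823731 / weight 81544 ≈ 206.31
From (170, 238): dx = 79.47, dy = -31.69, so the distance is √(dx²+dy²) ≈ 85.55.

≈ 86 mm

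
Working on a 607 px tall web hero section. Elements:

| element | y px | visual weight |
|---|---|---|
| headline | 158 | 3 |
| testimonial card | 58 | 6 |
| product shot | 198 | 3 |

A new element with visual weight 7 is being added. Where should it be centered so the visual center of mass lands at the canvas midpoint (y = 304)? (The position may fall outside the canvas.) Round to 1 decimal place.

With the new element, Σw becomes 3 + 6 + 3 + 7 = 19.
y: target moment 19×304 = 5776; current 3·158 + 6·58 + 3·198 = 1416; the new element supplies 4360, so y = 4360/7 ≈ 622.86.

y ≈ 622.9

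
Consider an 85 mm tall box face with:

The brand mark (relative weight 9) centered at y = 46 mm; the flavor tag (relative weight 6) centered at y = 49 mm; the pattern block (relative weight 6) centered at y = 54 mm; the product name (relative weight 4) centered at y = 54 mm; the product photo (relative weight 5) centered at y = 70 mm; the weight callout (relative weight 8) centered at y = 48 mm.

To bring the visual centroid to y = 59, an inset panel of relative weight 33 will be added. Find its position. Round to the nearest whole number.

y ≈ 67

New total weight: (9 + 6 + 6 + 4 + 5 + 8) + 33 = 71.
y: need Σw·y = 71·59 = 4189. Existing = 9·46 + 6·49 + 6·54 + 4·54 + 5·70 + 8·48 = 1982. Remainder 2207 / 33 ≈ 66.88.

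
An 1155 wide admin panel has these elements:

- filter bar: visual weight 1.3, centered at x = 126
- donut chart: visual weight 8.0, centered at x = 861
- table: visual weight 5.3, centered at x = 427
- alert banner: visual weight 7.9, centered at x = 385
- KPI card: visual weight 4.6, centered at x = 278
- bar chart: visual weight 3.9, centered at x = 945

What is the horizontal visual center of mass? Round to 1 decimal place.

x ≈ 558.7

Total weight = 1.3 + 8.0 + 5.3 + 7.9 + 4.6 + 3.9 = 31.0.
Σw·x = 17320.7; x̄ = 17320.7/31.0 ≈ 558.73.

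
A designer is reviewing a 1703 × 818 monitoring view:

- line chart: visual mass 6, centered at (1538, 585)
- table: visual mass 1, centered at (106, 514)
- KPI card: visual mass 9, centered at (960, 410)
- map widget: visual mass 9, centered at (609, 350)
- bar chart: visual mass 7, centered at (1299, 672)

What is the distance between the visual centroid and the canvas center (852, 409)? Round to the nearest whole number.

Total weight = 6 + 1 + 9 + 9 + 7 = 32.
x-moment: 6·1538 + 1·106 + 9·960 + 9·609 + 7·1299 = 32548; centroid 32548/32 ≈ 1017.12.
y-moment: 6·585 + 1·514 + 9·410 + 9·350 + 7·672 = 15568; centroid 15568/32 ≈ 486.50.
Offset from (852, 409): Δx ≈ 165.12, Δy ≈ 77.50; distance = √(Δx² + Δy²) ≈ 182.41.

≈ 182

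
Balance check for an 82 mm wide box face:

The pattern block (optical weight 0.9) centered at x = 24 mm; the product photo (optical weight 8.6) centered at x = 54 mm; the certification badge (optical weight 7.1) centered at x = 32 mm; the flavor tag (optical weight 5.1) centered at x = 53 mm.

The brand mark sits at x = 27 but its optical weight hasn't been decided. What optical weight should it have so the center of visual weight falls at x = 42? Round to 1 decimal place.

Existing Σw = 21.7 (0.9 + 8.6 + 7.1 + 5.1); existing moment 0.9·24 + 8.6·54 + 7.1·32 + 5.1·53 = 983.5.
For the centroid to hit 42: (983.5 + w·27) / (21.7 + w) = 42.
Rearranging, w·(27 − 42) = 42·21.7 − 983.5 = -72.1, so w ≈ -72.1/-15 = 4.81.

w ≈ 4.8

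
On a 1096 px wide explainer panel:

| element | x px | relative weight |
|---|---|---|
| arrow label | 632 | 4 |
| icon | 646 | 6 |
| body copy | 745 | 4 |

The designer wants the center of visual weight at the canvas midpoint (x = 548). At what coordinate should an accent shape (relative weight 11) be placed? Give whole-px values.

x ≈ 392

With the accent shape, Σw becomes 4 + 6 + 4 + 11 = 25.
Along x: (9384 + 11·x) / 25 = 548 (existing moment 4·632 + 6·646 + 4·745 = 9384) ⇒ x = (13700 − 9384) / 11 ≈ 392.36.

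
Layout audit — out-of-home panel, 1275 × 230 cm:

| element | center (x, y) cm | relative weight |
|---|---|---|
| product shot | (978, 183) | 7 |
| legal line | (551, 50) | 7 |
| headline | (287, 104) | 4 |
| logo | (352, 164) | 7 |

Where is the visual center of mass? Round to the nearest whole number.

(573, 128)

Σw = 7 + 7 + 4 + 7 = 25.
Σw·x = 7·978 + 7·551 + 4·287 + 7·352 = 14315, so x̄ = 14315/25 ≈ 572.60.
Σw·y = 7·183 + 7·50 + 4·104 + 7·164 = 3195, so ȳ = 3195/25 ≈ 127.80.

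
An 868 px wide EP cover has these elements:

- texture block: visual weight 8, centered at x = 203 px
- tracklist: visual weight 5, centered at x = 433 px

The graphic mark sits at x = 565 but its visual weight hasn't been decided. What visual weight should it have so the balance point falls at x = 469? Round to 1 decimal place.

Known weights sum to 8 + 5 = 13; their moment is 8·203 + 5·433 = 3789.
Balance at x = 469 requires (3789 + w·565) / (13 + w) = 469.
Solving: w = (469·13 − 3789) / (565 − 469) = 2308 / 96 ≈ 24.04.

w ≈ 24.0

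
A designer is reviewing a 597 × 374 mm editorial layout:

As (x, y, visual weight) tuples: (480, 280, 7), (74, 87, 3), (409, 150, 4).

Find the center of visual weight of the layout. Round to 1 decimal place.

(372.7, 201.5)

Total weight = 7 + 3 + 4 = 14.
x-moment: 7·480 + 3·74 + 4·409 = 5218; centroid 5218/14 ≈ 372.71.
y-moment: 7·280 + 3·87 + 4·150 = 2821; centroid 2821/14 ≈ 201.50.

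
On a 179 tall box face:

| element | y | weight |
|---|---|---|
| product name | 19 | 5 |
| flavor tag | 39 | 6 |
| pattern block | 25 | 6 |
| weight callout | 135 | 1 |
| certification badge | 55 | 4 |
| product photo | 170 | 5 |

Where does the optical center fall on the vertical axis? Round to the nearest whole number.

Total weight = 5 + 6 + 6 + 1 + 4 + 5 = 27.
y: moment 1684 / weight 27 ≈ 62.37

y ≈ 62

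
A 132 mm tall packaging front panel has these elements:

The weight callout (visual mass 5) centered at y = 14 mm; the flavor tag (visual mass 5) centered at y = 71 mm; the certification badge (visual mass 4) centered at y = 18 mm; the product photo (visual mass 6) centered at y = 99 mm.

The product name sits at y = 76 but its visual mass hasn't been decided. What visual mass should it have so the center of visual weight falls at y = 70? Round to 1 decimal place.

Existing Σw = 20 (5 + 5 + 4 + 6); existing moment 5·14 + 5·71 + 4·18 + 6·99 = 1091.
For the centroid to hit 70: (1091 + w·76) / (20 + w) = 70.
Solving: w = (70·20 − 1091) / (76 − 70) = 309 / 6 ≈ 51.50.

w ≈ 51.5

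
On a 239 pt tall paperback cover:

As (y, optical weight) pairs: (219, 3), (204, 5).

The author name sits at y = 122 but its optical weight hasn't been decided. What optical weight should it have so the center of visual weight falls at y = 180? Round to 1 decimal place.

w ≈ 4.1

Existing Σw = 8 (3 + 5); existing moment 3·219 + 5·204 = 1677.
Set Σw·y/Σw = 180: (1677 + 122w) = 180·(8 + w).
So w = (180·8 − 1677)/(122 − 180) = -237/-58 ≈ 4.09.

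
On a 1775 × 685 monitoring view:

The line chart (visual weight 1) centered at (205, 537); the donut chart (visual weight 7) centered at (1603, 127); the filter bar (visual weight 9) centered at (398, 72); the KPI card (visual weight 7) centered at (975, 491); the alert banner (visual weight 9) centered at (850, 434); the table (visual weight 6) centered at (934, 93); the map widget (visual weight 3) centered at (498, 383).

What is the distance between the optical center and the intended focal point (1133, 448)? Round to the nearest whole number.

Weights sum to 1 + 7 + 9 + 7 + 9 + 6 + 3 = 42.
Σw·x = 1·205 + 7·1603 + 9·398 + 7·975 + 9·850 + 6·934 + 3·498 = 36581, so x̄ = 36581/42 ≈ 870.98.
Σw·y = 1·537 + 7·127 + 9·72 + 7·491 + 9·434 + 6·93 + 3·383 = 11124, so ȳ = 11124/42 ≈ 264.86.
From (1133, 448): dx = -262.02, dy = -183.14, so the distance is √(dx²+dy²) ≈ 319.68.

≈ 320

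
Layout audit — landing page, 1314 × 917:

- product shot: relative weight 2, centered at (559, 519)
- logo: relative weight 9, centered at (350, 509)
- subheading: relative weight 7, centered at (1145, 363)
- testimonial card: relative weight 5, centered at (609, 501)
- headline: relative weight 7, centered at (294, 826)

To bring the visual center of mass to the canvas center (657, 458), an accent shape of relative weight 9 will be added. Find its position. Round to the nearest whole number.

(915, 157)

After adding the accent shape, total weight = 2 + 9 + 7 + 5 + 7 + 9 = 39.
Along x: (17386 + 9·x) / 39 = 657 (existing moment 2·559 + 9·350 + 7·1145 + 5·609 + 7·294 = 17386) ⇒ x = (25623 − 17386) / 9 ≈ 915.22.
Along y: (16447 + 9·y) / 39 = 458 (existing moment 2·519 + 9·509 + 7·363 + 5·501 + 7·826 = 16447) ⇒ y = (17862 − 16447) / 9 ≈ 157.22.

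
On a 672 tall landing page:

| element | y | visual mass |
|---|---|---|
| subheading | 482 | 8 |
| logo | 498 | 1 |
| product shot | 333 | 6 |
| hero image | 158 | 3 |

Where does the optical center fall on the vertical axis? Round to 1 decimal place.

Σw = 8 + 1 + 6 + 3 = 18.
Σw·y = 8·482 + 1·498 + 6·333 + 3·158 = 6826, so ȳ = 6826/18 ≈ 379.22.

y ≈ 379.2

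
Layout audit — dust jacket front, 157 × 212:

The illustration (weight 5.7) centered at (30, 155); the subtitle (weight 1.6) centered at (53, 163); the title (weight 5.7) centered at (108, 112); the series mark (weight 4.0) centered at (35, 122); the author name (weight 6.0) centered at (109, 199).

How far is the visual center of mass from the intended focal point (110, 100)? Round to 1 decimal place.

Weights sum to 5.7 + 1.6 + 5.7 + 4.0 + 6.0 = 23.0.
x-moment: 5.7·30 + 1.6·53 + 5.7·108 + 4.0·35 + 6.0·109 = 1665.4; centroid 1665.4/23.0 ≈ 72.41.
y-moment: 5.7·155 + 1.6·163 + 5.7·112 + 4.0·122 + 6.0·199 = 3464.7; centroid 3464.7/23.0 ≈ 150.64.
From (110, 100): dx = -37.59, dy = 50.64, so the distance is √(dx²+dy²) ≈ 63.07.

≈ 63.1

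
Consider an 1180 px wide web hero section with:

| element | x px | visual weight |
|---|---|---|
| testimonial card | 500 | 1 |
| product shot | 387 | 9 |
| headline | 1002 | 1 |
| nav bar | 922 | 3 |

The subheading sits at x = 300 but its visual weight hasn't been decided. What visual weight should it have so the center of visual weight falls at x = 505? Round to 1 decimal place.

w ≈ 3.3

Existing Σw = 14 (1 + 9 + 1 + 3); existing moment 1·500 + 9·387 + 1·1002 + 3·922 = 7751.
For the centroid to hit 505: (7751 + w·300) / (14 + w) = 505.
Rearranging, w·(300 − 505) = 505·14 − 7751 = -681, so w ≈ -681/-205 = 3.32.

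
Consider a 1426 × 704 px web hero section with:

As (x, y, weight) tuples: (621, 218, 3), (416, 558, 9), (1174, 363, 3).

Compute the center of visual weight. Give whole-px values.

(609, 451)

Total weight = 3 + 9 + 3 = 15.
x-moment: 3·621 + 9·416 + 3·1174 = 9129; centroid 9129/15 ≈ 608.60.
y-moment: 3·218 + 9·558 + 3·363 = 6765; centroid 6765/15 ≈ 451.00.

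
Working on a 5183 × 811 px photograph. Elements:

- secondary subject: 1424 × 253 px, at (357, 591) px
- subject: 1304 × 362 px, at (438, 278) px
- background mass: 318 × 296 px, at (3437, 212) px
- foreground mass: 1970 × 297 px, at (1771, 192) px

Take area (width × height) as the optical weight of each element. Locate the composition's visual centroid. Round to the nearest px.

(1121, 315)

Areas: secondary subject 1424·253 = 360272, subject 1304·362 = 472048, background mass 318·296 = 94128, foreground mass 1970·297 = 585090. Total weight = 1511538.
x-moment: 360272·357 + 472048·438 + 94128·3437 + 585090·1771 = 1695086454; centroid 1695086454/1511538 ≈ 1121.43.
y-moment: 360272·591 + 472048·278 + 94128·212 + 585090·192 = 476442512; centroid 476442512/1511538 ≈ 315.20.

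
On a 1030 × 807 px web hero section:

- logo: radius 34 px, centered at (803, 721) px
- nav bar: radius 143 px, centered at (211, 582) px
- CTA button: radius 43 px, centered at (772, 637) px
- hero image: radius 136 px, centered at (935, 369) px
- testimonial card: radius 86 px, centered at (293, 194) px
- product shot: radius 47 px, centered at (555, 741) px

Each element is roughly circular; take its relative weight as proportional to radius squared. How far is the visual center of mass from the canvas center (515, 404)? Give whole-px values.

≈ 60 px

r² weights: logo 34² = 1156, nav bar 143² = 20449, CTA button 43² = 1849, hero image 136² = 18496, testimonial card 86² = 7396, product shot 47² = 2209. Total = 51555.
x: moment 27357218 / weight 51555 ≈ 530.64
y: moment 23809324 / weight 51555 ≈ 461.82
From (515, 404): dx = 15.64, dy = 57.82, so the distance is √(dx²+dy²) ≈ 59.90.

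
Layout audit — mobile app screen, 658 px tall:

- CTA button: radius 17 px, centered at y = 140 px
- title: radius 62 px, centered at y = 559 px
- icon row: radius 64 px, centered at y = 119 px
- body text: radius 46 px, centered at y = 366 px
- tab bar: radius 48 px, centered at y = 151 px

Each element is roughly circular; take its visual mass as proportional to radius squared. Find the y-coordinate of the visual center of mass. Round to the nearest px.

Weights ∝ r²: CTA button 17² = 289, title 62² = 3844, icon row 64² = 4096, body text 46² = 2116, tab bar 48² = 2304; Σw = 12649.
y-moment: 289·140 + 3844·559 + 4096·119 + 2116·366 + 2304·151 = 3799040; centroid 3799040/12649 ≈ 300.34.

y ≈ 300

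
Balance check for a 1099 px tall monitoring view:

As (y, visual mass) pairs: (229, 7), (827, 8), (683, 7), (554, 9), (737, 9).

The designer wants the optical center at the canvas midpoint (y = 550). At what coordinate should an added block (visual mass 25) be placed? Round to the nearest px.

New total weight: (7 + 8 + 7 + 9 + 9) + 25 = 65.
Along y: (24619 + 25·y) / 65 = 550 (existing moment 7·229 + 8·827 + 7·683 + 9·554 + 9·737 = 24619) ⇒ y = (35750 − 24619) / 25 ≈ 445.24.

y ≈ 445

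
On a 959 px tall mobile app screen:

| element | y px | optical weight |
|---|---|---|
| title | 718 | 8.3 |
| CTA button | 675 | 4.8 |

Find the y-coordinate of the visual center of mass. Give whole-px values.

y ≈ 702

Total weight = 8.3 + 4.8 = 13.1.
y: (8.3·718 + 4.8·675) / 13.1 = 9199.4 / 13.1 ≈ 702.24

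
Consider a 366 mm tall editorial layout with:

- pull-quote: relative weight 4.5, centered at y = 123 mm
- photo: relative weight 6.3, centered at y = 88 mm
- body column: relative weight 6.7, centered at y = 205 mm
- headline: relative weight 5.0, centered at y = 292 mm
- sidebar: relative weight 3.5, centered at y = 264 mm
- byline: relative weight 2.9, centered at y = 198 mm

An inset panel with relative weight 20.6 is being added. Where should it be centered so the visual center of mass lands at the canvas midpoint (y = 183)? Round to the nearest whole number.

y ≈ 176

New total weight: (4.5 + 6.3 + 6.7 + 5.0 + 3.5 + 2.9) + 20.6 = 49.5.
Along y: (5439.6 + 20.6·y) / 49.5 = 183 (existing moment 4.5·123 + 6.3·88 + 6.7·205 + 5.0·292 + 3.5·264 + 2.9·198 = 5439.6) ⇒ y = (9058.5 − 5439.6) / 20.6 ≈ 175.67.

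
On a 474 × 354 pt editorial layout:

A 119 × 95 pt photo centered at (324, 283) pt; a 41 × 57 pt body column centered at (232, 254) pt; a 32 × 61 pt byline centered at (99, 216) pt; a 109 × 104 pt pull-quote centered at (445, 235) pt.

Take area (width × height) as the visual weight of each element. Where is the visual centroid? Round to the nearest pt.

Areas → weights: photo 119·95 = 11305, body column 41·57 = 2337, byline 32·61 = 1952, pull-quote 109·104 = 11336; Σw = 26930.
Σw·x = 11305·324 + 2337·232 + 1952·99 + 11336·445 = 9442772, so x̄ = 9442772/26930 ≈ 350.64.
Σw·y = 11305·283 + 2337·254 + 1952·216 + 11336·235 = 6878505, so ȳ = 6878505/26930 ≈ 255.42.

(351, 255)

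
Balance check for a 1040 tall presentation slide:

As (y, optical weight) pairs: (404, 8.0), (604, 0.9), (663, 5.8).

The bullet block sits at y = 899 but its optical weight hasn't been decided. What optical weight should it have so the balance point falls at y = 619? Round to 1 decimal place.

w ≈ 5.3

Existing Σw = 14.7 (8.0 + 0.9 + 5.8); existing moment 8.0·404 + 0.9·604 + 5.8·663 = 7621.0.
Set Σw·y/Σw = 619: (7621.0 + 899w) = 619·(14.7 + w).
Rearranging, w·(899 − 619) = 619·14.7 − 7621.0 = 1478.3, so w ≈ 1478.3/280 = 5.28.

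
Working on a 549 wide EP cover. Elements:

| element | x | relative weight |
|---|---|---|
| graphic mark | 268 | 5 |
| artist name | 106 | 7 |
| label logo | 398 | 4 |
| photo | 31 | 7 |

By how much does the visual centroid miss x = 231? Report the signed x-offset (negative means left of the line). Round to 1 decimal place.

≈ -61.8

Total weight = 5 + 7 + 4 + 7 = 23.
x: (5·268 + 7·106 + 4·398 + 7·31) / 23 = 3891 / 23 ≈ 169.17
Offset from x = 231: 169.17 − 231 ≈ -61.83.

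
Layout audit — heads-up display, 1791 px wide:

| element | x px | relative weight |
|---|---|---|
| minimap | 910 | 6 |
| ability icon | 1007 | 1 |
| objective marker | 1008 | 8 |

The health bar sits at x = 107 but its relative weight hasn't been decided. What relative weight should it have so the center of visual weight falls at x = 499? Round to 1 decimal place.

Fixed elements: Σw = 6 + 1 + 8 = 15, Σw·x = 6·910 + 1·1007 + 8·1008 = 14531.
Balance at x = 499 requires (14531 + w·107) / (15 + w) = 499.
So w = (499·15 − 14531)/(107 − 499) = -7046/-392 ≈ 17.97.

w ≈ 18.0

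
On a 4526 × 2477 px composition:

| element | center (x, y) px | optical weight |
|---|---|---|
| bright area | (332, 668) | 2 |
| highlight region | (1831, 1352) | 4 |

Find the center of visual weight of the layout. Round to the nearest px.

(1331, 1124)

Total weight = 2 + 4 = 6.
Σw·x = 2·332 + 4·1831 = 7988, so x̄ = 7988/6 ≈ 1331.33.
Σw·y = 2·668 + 4·1352 = 6744, so ȳ = 6744/6 ≈ 1124.00.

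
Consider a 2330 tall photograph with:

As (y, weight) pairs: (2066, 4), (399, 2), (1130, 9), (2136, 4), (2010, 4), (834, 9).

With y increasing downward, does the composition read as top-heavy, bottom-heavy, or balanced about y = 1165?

bottom-heavy

Σw = 4 + 2 + 9 + 4 + 4 + 9 = 32.
Σw·y = 4·2066 + 2·399 + 9·1130 + 4·2136 + 4·2010 + 9·834 = 43322, so ȳ = 43322/32 ≈ 1353.81.
1353.8 lies below (larger y than) the midline 1165, so the layout is bottom-heavy.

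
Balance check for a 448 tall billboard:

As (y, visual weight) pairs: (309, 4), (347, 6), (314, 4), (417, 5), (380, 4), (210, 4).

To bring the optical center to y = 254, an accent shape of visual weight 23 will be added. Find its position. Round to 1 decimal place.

With the accent shape, Σw becomes 4 + 6 + 4 + 5 + 4 + 4 + 23 = 50.
Along y: (9019 + 23·y) / 50 = 254 (existing moment 4·309 + 6·347 + 4·314 + 5·417 + 4·380 + 4·210 = 9019) ⇒ y = (12700 − 9019) / 23 ≈ 160.04.

y ≈ 160.0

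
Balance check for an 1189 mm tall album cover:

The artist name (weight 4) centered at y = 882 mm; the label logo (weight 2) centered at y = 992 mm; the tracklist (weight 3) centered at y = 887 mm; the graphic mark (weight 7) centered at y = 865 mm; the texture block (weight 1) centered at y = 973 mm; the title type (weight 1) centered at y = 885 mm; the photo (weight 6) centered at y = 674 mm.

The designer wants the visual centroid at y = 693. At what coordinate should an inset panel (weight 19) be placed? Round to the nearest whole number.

New total weight: (4 + 2 + 3 + 7 + 1 + 1 + 6) + 19 = 43.
Along y: (20130 + 19·y) / 43 = 693 (existing moment 4·882 + 2·992 + 3·887 + 7·865 + 1·973 + 1·885 + 6·674 = 20130) ⇒ y = (29799 − 20130) / 19 ≈ 508.89.

y ≈ 509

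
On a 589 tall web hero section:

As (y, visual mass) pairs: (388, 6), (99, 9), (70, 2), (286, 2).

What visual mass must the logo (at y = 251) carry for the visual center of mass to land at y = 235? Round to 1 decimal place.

Fixed elements: Σw = 6 + 9 + 2 + 2 = 19, Σw·y = 6·388 + 9·99 + 2·70 + 2·286 = 3931.
Set Σw·y/Σw = 235: (3931 + 251w) = 235·(19 + w).
So w = (235·19 − 3931)/(251 − 235) = 534/16 ≈ 33.38.

w ≈ 33.4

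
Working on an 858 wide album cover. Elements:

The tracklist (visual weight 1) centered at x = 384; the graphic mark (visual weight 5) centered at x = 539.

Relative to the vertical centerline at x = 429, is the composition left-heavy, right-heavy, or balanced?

Weights sum to 1 + 5 = 6.
x-moment: 1·384 + 5·539 = 3079; centroid 3079/6 ≈ 513.17.
Since 513.2 is right of 429, the composition reads right-heavy.

right-heavy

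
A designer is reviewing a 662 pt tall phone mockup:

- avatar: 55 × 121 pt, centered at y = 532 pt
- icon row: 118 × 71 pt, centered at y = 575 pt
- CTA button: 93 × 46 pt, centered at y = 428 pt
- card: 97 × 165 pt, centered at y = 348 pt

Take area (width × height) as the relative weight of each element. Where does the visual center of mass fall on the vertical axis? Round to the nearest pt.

Areas → weights: avatar 55·121 = 6655, icon row 118·71 = 8378, CTA button 93·46 = 4278, card 97·165 = 16005; Σw = 35316.
Σw·y = 6655·532 + 8378·575 + 4278·428 + 16005·348 = 15758534, so ȳ = 15758534/35316 ≈ 446.22.

y ≈ 446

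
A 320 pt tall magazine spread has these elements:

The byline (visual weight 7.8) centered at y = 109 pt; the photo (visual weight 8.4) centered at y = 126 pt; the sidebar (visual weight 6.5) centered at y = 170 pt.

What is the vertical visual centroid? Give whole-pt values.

Total weight = 7.8 + 8.4 + 6.5 = 22.7.
y: (7.8·109 + 8.4·126 + 6.5·170) / 22.7 = 3013.6 / 22.7 ≈ 132.76

y ≈ 133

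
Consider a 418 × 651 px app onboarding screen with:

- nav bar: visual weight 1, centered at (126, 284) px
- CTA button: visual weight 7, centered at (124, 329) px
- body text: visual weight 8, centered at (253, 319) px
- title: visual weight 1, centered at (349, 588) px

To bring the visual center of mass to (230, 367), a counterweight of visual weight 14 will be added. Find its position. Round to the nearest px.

After adding the counterweight, total weight = 1 + 7 + 8 + 1 + 14 = 31.
x: target moment 31×230 = 7130; current 1·126 + 7·124 + 8·253 + 1·349 = 3367; the counterweight supplies 3763, so x = 3763/14 ≈ 268.79.
y: target moment 31×367 = 11377; current 1·284 + 7·329 + 8·319 + 1·588 = 5727; the counterweight supplies 5650, so y = 5650/14 ≈ 403.57.

(269, 404)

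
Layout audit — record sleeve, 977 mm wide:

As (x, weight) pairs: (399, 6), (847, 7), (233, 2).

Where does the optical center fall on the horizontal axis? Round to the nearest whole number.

Σw = 6 + 7 + 2 = 15.
x: (6·399 + 7·847 + 2·233) / 15 = 8789 / 15 ≈ 585.93

x ≈ 586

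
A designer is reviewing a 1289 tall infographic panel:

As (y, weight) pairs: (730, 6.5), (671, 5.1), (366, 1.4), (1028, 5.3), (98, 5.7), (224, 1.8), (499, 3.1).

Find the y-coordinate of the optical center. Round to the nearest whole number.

Total weight = 6.5 + 5.1 + 1.4 + 5.3 + 5.7 + 1.8 + 3.1 = 28.9.
Σw·y = 16636.6; ȳ = 16636.6/28.9 ≈ 575.66.

y ≈ 576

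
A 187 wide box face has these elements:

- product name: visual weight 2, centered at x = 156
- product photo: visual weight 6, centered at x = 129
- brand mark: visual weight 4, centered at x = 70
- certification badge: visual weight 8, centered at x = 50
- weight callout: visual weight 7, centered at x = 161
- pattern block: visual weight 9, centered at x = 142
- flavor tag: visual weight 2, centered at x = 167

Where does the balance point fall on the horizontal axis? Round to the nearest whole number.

x ≈ 119

Σw = 2 + 6 + 4 + 8 + 7 + 9 + 2 = 38.
Σw·x = 2·156 + 6·129 + 4·70 + 8·50 + 7·161 + 9·142 + 2·167 = 4505, so x̄ = 4505/38 ≈ 118.55.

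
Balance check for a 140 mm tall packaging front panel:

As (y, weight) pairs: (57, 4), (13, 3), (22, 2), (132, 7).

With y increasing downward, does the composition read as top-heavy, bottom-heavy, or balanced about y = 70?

bottom-heavy

Σw = 4 + 3 + 2 + 7 = 16.
y-moment: 4·57 + 3·13 + 2·22 + 7·132 = 1235; centroid 1235/16 ≈ 77.19.
Since 77.2 is below (larger y than) 70, the composition reads bottom-heavy.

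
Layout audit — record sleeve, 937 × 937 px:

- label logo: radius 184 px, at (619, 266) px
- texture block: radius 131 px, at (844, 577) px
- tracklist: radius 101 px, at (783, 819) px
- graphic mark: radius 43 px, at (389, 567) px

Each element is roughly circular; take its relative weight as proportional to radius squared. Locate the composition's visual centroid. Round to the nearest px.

(700, 449)

r² weights: label logo 184² = 33856, texture block 131² = 17161, tracklist 101² = 10201, graphic mark 43² = 1849. Total = 63067.
Σw·x = 33856·619 + 17161·844 + 10201·783 + 1849·389 = 44147392, so x̄ = 44147392/63067 ≈ 700.01.
Σw·y = 33856·266 + 17161·577 + 10201·819 + 1849·567 = 28310595, so ȳ = 28310595/63067 ≈ 448.90.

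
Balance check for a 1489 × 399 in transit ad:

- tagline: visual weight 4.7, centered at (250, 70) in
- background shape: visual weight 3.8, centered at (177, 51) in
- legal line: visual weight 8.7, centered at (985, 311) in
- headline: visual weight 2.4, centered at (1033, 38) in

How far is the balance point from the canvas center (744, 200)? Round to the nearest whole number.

≈ 91 in

Weights sum to 4.7 + 3.8 + 8.7 + 2.4 = 19.6.
x-moment: 4.7·250 + 3.8·177 + 8.7·985 + 2.4·1033 = 12896.3; centroid 12896.3/19.6 ≈ 657.97.
y-moment: 4.7·70 + 3.8·51 + 8.7·311 + 2.4·38 = 3319.7; centroid 3319.7/19.6 ≈ 169.37.
Offset from (744, 200): Δx ≈ -86.03, Δy ≈ -30.63; distance = √(Δx² + Δy²) ≈ 91.32.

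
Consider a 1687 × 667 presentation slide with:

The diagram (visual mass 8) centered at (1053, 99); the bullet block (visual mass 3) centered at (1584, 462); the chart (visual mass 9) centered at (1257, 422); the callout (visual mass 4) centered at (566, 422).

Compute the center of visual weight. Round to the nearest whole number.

(1115, 319)

Weights sum to 8 + 3 + 9 + 4 = 24.
x: (8·1053 + 3·1584 + 9·1257 + 4·566) / 24 = 26753 / 24 ≈ 1114.71
y: (8·99 + 3·462 + 9·422 + 4·422) / 24 = 7664 / 24 ≈ 319.33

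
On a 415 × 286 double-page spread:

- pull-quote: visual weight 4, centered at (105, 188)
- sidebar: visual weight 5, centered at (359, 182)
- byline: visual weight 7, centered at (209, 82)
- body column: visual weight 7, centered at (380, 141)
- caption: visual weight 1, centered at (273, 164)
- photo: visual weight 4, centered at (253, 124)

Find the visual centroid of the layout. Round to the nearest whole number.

(272, 139)

Total weight = 4 + 5 + 7 + 7 + 1 + 4 = 28.
x: moment 7623 / weight 28 ≈ 272.25
y: moment 3883 / weight 28 ≈ 138.68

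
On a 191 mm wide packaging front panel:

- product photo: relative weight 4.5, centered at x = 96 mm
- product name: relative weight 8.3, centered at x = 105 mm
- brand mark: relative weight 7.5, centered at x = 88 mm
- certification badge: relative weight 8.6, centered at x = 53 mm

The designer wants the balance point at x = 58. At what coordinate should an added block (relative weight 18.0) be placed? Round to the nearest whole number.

After adding the added block, total weight = 4.5 + 8.3 + 7.5 + 8.6 + 18.0 = 46.9.
x: need Σw·x = 46.9·58 = 2720.2. Existing = 4.5·96 + 8.3·105 + 7.5·88 + 8.6·53 = 2419.3. Remainder 300.9 / 18.0 ≈ 16.72.

x ≈ 17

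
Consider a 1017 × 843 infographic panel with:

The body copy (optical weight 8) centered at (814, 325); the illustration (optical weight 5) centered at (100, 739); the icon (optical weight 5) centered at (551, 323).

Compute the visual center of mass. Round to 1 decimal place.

(542.6, 439.4)

Total weight = 8 + 5 + 5 = 18.
x-moment: 8·814 + 5·100 + 5·551 = 9767; centroid 9767/18 ≈ 542.61.
y-moment: 8·325 + 5·739 + 5·323 = 7910; centroid 7910/18 ≈ 439.44.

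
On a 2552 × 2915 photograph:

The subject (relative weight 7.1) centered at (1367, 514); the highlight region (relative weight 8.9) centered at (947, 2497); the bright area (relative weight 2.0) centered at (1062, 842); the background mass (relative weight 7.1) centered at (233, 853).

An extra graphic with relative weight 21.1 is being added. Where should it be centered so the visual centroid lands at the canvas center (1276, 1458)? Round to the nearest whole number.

With the extra graphic, Σw becomes 7.1 + 8.9 + 2.0 + 7.1 + 21.1 = 46.2.
x: target moment 46.2×1276 = 58951.2; current 7.1·1367 + 8.9·947 + 2.0·1062 + 7.1·233 = 21912.3; the extra graphic supplies 37038.9, so x = 37038.9/21.1 ≈ 1755.40.
y: target moment 46.2×1458 = 67359.6; current 7.1·514 + 8.9·2497 + 2.0·842 + 7.1·853 = 33613.0; the extra graphic supplies 33746.6, so y = 33746.6/21.1 ≈ 1599.36.

(1755, 1599)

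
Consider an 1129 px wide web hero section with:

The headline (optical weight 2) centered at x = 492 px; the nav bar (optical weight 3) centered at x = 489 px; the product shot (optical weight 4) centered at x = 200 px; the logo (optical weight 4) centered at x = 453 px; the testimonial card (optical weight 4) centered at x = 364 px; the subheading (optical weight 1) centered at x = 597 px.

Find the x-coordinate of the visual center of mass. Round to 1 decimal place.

x ≈ 395.3

Weights sum to 2 + 3 + 4 + 4 + 4 + 1 = 18.
Σw·x = 2·492 + 3·489 + 4·200 + 4·453 + 4·364 + 1·597 = 7116, so x̄ = 7116/18 ≈ 395.33.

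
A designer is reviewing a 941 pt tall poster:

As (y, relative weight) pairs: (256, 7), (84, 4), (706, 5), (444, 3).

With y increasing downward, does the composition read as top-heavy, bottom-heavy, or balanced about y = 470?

Weights sum to 7 + 4 + 5 + 3 = 19.
y-moment: 7·256 + 4·84 + 5·706 + 3·444 = 6990; centroid 6990/19 ≈ 367.89.
Since 367.9 is above (smaller y than) 470, the composition reads top-heavy.

top-heavy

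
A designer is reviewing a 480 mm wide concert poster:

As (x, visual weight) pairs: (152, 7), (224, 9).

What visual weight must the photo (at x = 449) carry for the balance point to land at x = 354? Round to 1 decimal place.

Fixed elements: Σw = 7 + 9 = 16, Σw·x = 7·152 + 9·224 = 3080.
Set Σw·x/Σw = 354: (3080 + 449w) = 354·(16 + w).
Rearranging, w·(449 − 354) = 354·16 − 3080 = 2584, so w ≈ 2584/95 = 27.20.

w ≈ 27.2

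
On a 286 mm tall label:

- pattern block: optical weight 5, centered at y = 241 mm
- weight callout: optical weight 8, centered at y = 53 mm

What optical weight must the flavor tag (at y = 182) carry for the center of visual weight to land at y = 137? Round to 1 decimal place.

Existing Σw = 13 (5 + 8); existing moment 5·241 + 8·53 = 1629.
Set Σw·y/Σw = 137: (1629 + 182w) = 137·(13 + w).
Solving: w = (137·13 − 1629) / (182 − 137) = 152 / 45 ≈ 3.38.

w ≈ 3.4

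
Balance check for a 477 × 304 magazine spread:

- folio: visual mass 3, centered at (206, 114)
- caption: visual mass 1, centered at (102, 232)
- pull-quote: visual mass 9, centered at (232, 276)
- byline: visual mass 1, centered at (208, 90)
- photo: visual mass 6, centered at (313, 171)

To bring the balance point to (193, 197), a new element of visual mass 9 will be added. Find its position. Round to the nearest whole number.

(78, 171)

New total weight: (3 + 1 + 9 + 1 + 6) + 9 = 29.
x: need Σw·x = 29·193 = 5597. Existing = 3·206 + 1·102 + 9·232 + 1·208 + 6·313 = 4894. Remainder 703 / 9 ≈ 78.11.
y: need Σw·y = 29·197 = 5713. Existing = 3·114 + 1·232 + 9·276 + 1·90 + 6·171 = 4174. Remainder 1539 / 9 ≈ 171.00.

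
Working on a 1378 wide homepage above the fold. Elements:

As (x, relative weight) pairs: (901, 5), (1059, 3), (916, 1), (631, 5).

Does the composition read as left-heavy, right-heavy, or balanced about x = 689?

Weights sum to 5 + 3 + 1 + 5 = 14.
x: (5·901 + 3·1059 + 1·916 + 5·631) / 14 = 11753 / 14 ≈ 839.50
839.5 vs midline 689 → right-heavy.

right-heavy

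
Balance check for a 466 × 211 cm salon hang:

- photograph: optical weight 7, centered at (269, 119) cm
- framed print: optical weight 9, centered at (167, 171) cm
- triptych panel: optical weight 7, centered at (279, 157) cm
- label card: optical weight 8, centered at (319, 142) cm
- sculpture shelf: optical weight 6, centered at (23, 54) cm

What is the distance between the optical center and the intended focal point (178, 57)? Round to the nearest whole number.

≈ 86 cm

Total weight = 7 + 9 + 7 + 8 + 6 = 37.
x-moment: 7·269 + 9·167 + 7·279 + 8·319 + 6·23 = 8029; centroid 8029/37 ≈ 217.00.
y-moment: 7·119 + 9·171 + 7·157 + 8·142 + 6·54 = 4931; centroid 4931/37 ≈ 133.27.
From (178, 57): dx = 39.00, dy = 76.27, so the distance is √(dx²+dy²) ≈ 85.66.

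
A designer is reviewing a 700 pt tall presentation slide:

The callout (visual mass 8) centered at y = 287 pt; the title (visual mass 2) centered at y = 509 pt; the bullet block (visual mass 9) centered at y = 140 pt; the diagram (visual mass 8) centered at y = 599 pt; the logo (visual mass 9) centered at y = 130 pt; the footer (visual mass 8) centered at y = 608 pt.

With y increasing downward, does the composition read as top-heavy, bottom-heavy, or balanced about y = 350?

Σw = 8 + 2 + 9 + 8 + 9 + 8 = 44.
y: moment 15400 / weight 44 ≈ 350.00
That equals the midline 350 — balanced.

balanced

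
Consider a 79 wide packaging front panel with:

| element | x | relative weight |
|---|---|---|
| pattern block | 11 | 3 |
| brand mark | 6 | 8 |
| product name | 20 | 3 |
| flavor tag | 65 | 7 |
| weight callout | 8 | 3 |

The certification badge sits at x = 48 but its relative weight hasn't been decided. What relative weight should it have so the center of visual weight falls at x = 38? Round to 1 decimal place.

Existing Σw = 24 (3 + 8 + 3 + 7 + 3); existing moment 3·11 + 8·6 + 3·20 + 7·65 + 3·8 = 620.
Balance at x = 38 requires (620 + w·48) / (24 + w) = 38.
Rearranging, w·(48 − 38) = 38·24 − 620 = 292, so w ≈ 292/10 = 29.20.

w ≈ 29.2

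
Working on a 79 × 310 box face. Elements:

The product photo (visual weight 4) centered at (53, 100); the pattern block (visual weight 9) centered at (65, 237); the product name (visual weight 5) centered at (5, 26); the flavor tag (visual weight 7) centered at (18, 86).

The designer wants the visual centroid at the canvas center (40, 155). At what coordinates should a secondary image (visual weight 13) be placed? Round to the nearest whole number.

(44, 202)

With the secondary image, Σw becomes 4 + 9 + 5 + 7 + 13 = 38.
x: target moment 38×40 = 1520; current 4·53 + 9·65 + 5·5 + 7·18 = 948; the secondary image supplies 572, so x = 572/13 ≈ 44.00.
y: target moment 38×155 = 5890; current 4·100 + 9·237 + 5·26 + 7·86 = 3265; the secondary image supplies 2625, so y = 2625/13 ≈ 201.92.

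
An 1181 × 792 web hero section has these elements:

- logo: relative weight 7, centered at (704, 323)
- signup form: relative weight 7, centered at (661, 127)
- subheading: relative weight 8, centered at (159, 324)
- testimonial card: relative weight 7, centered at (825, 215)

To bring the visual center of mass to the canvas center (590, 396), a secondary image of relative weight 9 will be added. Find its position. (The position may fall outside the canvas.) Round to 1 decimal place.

(646.4, 866.8)

After adding the secondary image, total weight = 7 + 7 + 8 + 7 + 9 = 38.
x: target moment 38×590 = 22420; current 7·704 + 7·661 + 8·159 + 7·825 = 16602; the secondary image supplies 5818, so x = 5818/9 ≈ 646.44.
y: target moment 38×396 = 15048; current 7·323 + 7·127 + 8·324 + 7·215 = 7247; the secondary image supplies 7801, so y = 7801/9 ≈ 866.78.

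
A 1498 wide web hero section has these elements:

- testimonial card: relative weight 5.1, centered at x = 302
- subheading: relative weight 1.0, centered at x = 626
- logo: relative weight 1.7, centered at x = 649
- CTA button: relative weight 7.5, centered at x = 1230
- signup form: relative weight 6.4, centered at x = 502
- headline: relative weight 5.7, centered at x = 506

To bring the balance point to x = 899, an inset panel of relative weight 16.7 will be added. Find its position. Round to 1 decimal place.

New total weight: (5.1 + 1.0 + 1.7 + 7.5 + 6.4 + 5.7) + 16.7 = 44.1.
x: need Σw·x = 44.1·899 = 39645.9. Existing = 5.1·302 + 1.0·626 + 1.7·649 + 7.5·1230 + 6.4·502 + 5.7·506 = 18591.5. Remainder 21054.4 / 16.7 ≈ 1260.74.

x ≈ 1260.7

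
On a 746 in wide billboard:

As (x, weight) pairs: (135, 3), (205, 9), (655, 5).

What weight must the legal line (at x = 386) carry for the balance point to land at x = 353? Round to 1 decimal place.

Known weights sum to 3 + 9 + 5 = 17; their moment is 3·135 + 9·205 + 5·655 = 5525.
Balance at x = 353 requires (5525 + w·386) / (17 + w) = 353.
Solving: w = (353·17 − 5525) / (386 − 353) = 476 / 33 ≈ 14.42.

w ≈ 14.4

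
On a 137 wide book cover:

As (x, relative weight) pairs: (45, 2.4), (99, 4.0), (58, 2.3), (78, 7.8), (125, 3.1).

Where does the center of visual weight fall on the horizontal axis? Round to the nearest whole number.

x ≈ 83

Weights sum to 2.4 + 4.0 + 2.3 + 7.8 + 3.1 = 19.6.
x-moment: 2.4·45 + 4.0·99 + 2.3·58 + 7.8·78 + 3.1·125 = 1633.3; centroid 1633.3/19.6 ≈ 83.33.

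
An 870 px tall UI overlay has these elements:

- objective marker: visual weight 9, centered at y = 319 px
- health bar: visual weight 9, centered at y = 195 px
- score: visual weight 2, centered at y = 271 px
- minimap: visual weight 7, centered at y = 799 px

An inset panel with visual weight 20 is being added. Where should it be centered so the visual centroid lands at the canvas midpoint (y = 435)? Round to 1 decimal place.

y ≈ 484.2

After adding the inset panel, total weight = 9 + 9 + 2 + 7 + 20 = 47.
y: need Σw·y = 47·435 = 20445. Existing = 9·319 + 9·195 + 2·271 + 7·799 = 10761. Remainder 9684 / 20 ≈ 484.20.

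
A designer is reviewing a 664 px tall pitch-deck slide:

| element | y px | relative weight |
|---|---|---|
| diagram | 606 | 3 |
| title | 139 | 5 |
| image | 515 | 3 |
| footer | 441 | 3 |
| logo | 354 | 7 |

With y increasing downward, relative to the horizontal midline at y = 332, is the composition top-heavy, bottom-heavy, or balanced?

bottom-heavy

Weights sum to 3 + 5 + 3 + 3 + 7 = 21.
y: (3·606 + 5·139 + 3·515 + 3·441 + 7·354) / 21 = 7859 / 21 ≈ 374.24
Since 374.2 is below (larger y than) 332, the composition reads bottom-heavy.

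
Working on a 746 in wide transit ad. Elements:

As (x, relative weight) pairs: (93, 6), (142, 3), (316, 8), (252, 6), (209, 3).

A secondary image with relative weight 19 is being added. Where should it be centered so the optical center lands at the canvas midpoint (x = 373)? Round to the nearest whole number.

With the secondary image, Σw becomes 6 + 3 + 8 + 6 + 3 + 19 = 45.
Along x: (5651 + 19·x) / 45 = 373 (existing moment 6·93 + 3·142 + 8·316 + 6·252 + 3·209 = 5651) ⇒ x = (16785 − 5651) / 19 ≈ 586.00.

x ≈ 586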